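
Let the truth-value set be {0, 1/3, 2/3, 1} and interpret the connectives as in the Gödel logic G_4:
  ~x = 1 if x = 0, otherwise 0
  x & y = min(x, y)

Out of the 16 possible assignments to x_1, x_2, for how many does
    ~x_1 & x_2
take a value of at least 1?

x_1 = 0, x_2 = 0 ↦ 0  <
x_1 = 0, x_2 = 1/3 ↦ 1/3  <
x_1 = 0, x_2 = 2/3 ↦ 2/3  <
x_1 = 0, x_2 = 1 ↦ 1  ≥
x_1 = 1/3, x_2 = 0 ↦ 0  <
x_1 = 1/3, x_2 = 1/3 ↦ 0  <
x_1 = 1/3, x_2 = 2/3 ↦ 0  <
x_1 = 1/3, x_2 = 1 ↦ 0  <
x_1 = 2/3, x_2 = 0 ↦ 0  <
x_1 = 2/3, x_2 = 1/3 ↦ 0  <
x_1 = 2/3, x_2 = 2/3 ↦ 0  <
x_1 = 2/3, x_2 = 1 ↦ 0  <
x_1 = 1, x_2 = 0 ↦ 0  <
x_1 = 1, x_2 = 1/3 ↦ 0  <
x_1 = 1, x_2 = 2/3 ↦ 0  <
x_1 = 1, x_2 = 1 ↦ 0  <
So 1 of the 16 assignments meets the threshold.

1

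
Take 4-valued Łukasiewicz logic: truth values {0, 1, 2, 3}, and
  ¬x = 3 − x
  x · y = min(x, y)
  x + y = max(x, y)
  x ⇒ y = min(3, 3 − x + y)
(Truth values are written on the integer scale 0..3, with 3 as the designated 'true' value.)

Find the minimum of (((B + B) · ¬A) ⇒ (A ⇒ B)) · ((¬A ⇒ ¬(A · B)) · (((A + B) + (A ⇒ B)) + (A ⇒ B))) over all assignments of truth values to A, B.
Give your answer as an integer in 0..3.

Take A = 1, B = 0:
B + B = 0 + 0 = 0
¬A = ¬1 = 2
(B + B) · ¬A = 0 · 2 = 0
A ⇒ B = 1 ⇒ 0 = 2
((B + B) · ¬A) ⇒ (A ⇒ B) = 0 ⇒ 2 = 3
¬A = ¬1 = 2
A · B = 1 · 0 = 0
¬(A · B) = ¬0 = 3
¬A ⇒ ¬(A · B) = 2 ⇒ 3 = 3
A + B = 1 + 0 = 1
A ⇒ B = 1 ⇒ 0 = 2
(A + B) + (A ⇒ B) = 1 + 2 = 2
A ⇒ B = 1 ⇒ 0 = 2
((A + B) + (A ⇒ B)) + (A ⇒ B) = 2 + 2 = 2
(¬A ⇒ ¬(A · B)) · (((A + B) + (A ⇒ B)) + (A ⇒ B)) = 3 · 2 = 2
(((B + B) · ¬A) ⇒ (A ⇒ B)) · ((¬A ⇒ ¬(A · B)) · (((A + B) + (A ⇒ B)) + (A ⇒ B))) = 3 · 2 = 2
No assignment yields a value below 2, so this is the minimum.

2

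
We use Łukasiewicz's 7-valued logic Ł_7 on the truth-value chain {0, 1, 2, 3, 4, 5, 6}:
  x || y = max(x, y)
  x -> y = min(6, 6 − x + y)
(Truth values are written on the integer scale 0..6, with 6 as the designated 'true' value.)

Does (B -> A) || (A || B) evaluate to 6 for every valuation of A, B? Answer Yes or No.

Counterexample: take A = 0, B = 1.
B -> A = 1 -> 0 = 5
A || B = 0 || 1 = 1
(B -> A) || (A || B) = 5 || 1 = 5
This gives 5 ≠ 6.

No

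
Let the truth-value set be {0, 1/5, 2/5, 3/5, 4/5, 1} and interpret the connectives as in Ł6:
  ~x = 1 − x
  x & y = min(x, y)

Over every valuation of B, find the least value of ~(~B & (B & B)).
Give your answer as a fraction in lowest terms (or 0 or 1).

3/5

Take B = 2/5:
~B = ~2/5 = 3/5
B & B = 2/5 & 2/5 = 2/5
~B & (B & B) = 3/5 & 2/5 = 2/5
~(~B & (B & B)) = ~2/5 = 3/5
No assignment yields a value below 3/5, so this is the minimum.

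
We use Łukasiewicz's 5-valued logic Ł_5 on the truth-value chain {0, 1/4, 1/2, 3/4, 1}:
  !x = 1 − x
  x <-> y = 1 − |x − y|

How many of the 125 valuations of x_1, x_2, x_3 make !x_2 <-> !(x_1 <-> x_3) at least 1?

value 1: 25 assignments (counts)
value 3/4: 43 assignments
value 1/2: 31 assignments
value 1/4: 19 assignments
value 0: 7 assignments
So 25 of the 125 assignments meet the threshold.

25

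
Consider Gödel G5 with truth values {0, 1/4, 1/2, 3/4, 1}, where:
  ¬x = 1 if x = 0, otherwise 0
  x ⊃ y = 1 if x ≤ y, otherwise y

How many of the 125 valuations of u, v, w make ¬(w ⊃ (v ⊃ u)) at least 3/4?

16

value 1: 16 assignments (counts)
value 0: 109 assignments
So 16 of the 125 assignments meet the threshold.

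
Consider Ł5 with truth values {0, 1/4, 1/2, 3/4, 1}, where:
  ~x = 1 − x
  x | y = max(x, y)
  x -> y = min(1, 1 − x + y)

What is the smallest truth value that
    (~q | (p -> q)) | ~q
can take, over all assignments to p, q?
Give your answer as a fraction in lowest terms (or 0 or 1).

Take p = 1, q = 1/2:
~q = ~1/2 = 1/2
p -> q = 1 -> 1/2 = 1/2
~q | (p -> q) = 1/2 | 1/2 = 1/2
~q = ~1/2 = 1/2
(~q | (p -> q)) | ~q = 1/2 | 1/2 = 1/2
No assignment yields a value below 1/2, so this is the minimum.

1/2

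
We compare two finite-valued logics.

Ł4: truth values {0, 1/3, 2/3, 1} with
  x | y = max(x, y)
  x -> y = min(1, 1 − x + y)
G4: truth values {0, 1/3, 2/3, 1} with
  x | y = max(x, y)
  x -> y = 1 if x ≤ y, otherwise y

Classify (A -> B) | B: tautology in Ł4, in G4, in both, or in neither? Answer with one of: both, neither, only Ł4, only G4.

neither

In Ł4: at A = 1/3, B = 0 the value is 2/3 — not a tautology.
In G4: at A = 1/3, B = 0 the value is 0 — not a tautology.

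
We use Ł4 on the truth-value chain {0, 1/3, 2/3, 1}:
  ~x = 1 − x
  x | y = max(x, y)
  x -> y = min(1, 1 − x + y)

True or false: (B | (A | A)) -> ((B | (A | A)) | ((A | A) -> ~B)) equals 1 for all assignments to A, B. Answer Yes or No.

Yes

A = 0, B = 0 ↦ 1
A = 0, B = 1/3 ↦ 1
A = 0, B = 2/3 ↦ 1
A = 0, B = 1 ↦ 1
A = 1/3, B = 0 ↦ 1
A = 1/3, B = 1/3 ↦ 1
A = 1/3, B = 2/3 ↦ 1
A = 1/3, B = 1 ↦ 1
A = 2/3, B = 0 ↦ 1
A = 2/3, B = 1/3 ↦ 1
A = 2/3, B = 2/3 ↦ 1
A = 2/3, B = 1 ↦ 1
A = 1, B = 0 ↦ 1
A = 1, B = 1/3 ↦ 1
A = 1, B = 2/3 ↦ 1
A = 1, B = 1 ↦ 1
Every assignment gives a value ≥ 1.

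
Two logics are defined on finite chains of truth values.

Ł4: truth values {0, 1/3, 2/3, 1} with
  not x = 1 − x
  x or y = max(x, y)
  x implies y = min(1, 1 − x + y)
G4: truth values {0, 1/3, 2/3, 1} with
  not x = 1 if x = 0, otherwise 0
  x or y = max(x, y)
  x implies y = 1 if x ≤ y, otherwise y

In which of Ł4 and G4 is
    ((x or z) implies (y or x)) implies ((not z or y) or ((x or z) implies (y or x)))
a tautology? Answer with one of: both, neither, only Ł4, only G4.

In Ł4: every assignment gives 1 — tautology.
In G4: every assignment gives 1 — tautology.

both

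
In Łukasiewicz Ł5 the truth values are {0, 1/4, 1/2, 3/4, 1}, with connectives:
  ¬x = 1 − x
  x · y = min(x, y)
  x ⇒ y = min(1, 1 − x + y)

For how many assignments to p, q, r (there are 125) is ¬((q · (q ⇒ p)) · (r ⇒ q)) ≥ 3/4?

65

value 1: 30 assignments (counts)
value 3/4: 35 assignments (counts)
value 1/2: 35 assignments
value 1/4: 20 assignments
value 0: 5 assignments
So 65 of the 125 assignments meet the threshold.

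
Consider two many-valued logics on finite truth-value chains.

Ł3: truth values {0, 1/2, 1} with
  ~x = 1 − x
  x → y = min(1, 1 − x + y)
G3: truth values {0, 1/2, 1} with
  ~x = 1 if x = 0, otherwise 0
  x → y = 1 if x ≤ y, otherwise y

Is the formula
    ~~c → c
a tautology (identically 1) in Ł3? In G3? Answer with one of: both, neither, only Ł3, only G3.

In Ł3: every assignment gives 1 — tautology.
In G3: at c = 1/2 the value is 1/2 — not a tautology.

only Ł3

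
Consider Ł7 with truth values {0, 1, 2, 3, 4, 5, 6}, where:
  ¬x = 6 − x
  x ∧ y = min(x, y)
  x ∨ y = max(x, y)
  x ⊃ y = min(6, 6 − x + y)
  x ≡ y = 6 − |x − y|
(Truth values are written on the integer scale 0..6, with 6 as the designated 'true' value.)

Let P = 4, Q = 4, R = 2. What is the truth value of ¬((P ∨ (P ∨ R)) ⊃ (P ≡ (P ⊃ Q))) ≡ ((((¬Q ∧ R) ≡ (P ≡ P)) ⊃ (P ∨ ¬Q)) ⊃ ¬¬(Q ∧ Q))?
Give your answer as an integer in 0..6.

P ∨ R = 4 ∨ 2 = 4
P ∨ (P ∨ R) = 4 ∨ 4 = 4
P ⊃ Q = 4 ⊃ 4 = 6
P ≡ (P ⊃ Q) = 4 ≡ 6 = 4
(P ∨ (P ∨ R)) ⊃ (P ≡ (P ⊃ Q)) = 4 ⊃ 4 = 6
¬((P ∨ (P ∨ R)) ⊃ (P ≡ (P ⊃ Q))) = ¬6 = 0
¬Q = ¬4 = 2
¬Q ∧ R = 2 ∧ 2 = 2
P ≡ P = 4 ≡ 4 = 6
(¬Q ∧ R) ≡ (P ≡ P) = 2 ≡ 6 = 2
¬Q = ¬4 = 2
P ∨ ¬Q = 4 ∨ 2 = 4
((¬Q ∧ R) ≡ (P ≡ P)) ⊃ (P ∨ ¬Q) = 2 ⊃ 4 = 6
Q ∧ Q = 4 ∧ 4 = 4
¬(Q ∧ Q) = ¬4 = 2
¬¬(Q ∧ Q) = ¬2 = 4
(((¬Q ∧ R) ≡ (P ≡ P)) ⊃ (P ∨ ¬Q)) ⊃ ¬¬(Q ∧ Q) = 6 ⊃ 4 = 4
¬((P ∨ (P ∨ R)) ⊃ (P ≡ (P ⊃ Q))) ≡ ((((¬Q ∧ R) ≡ (P ≡ P)) ⊃ (P ∨ ¬Q)) ⊃ ¬¬(Q ∧ Q)) = 0 ≡ 4 = 2

2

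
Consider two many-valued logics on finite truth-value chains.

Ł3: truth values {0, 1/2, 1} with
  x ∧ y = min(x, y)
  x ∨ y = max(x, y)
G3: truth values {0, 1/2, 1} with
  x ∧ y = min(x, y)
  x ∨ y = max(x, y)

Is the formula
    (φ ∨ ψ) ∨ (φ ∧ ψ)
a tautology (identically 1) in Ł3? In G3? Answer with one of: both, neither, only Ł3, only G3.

neither

In Ł3: at φ = 0, ψ = 0 the value is 0 — not a tautology.
In G3: at φ = 0, ψ = 0 the value is 0 — not a tautology.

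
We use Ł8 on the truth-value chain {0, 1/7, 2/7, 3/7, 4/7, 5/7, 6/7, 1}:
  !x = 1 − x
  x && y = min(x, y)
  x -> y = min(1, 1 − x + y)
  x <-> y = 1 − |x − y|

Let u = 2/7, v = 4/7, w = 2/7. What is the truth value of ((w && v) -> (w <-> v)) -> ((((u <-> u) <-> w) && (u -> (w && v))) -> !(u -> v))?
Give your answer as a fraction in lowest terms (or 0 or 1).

w && v = 2/7 && 4/7 = 2/7
w <-> v = 2/7 <-> 4/7 = 5/7
(w && v) -> (w <-> v) = 2/7 -> 5/7 = 1
u <-> u = 2/7 <-> 2/7 = 1
(u <-> u) <-> w = 1 <-> 2/7 = 2/7
w && v = 2/7 && 4/7 = 2/7
u -> (w && v) = 2/7 -> 2/7 = 1
((u <-> u) <-> w) && (u -> (w && v)) = 2/7 && 1 = 2/7
u -> v = 2/7 -> 4/7 = 1
!(u -> v) = !1 = 0
(((u <-> u) <-> w) && (u -> (w && v))) -> !(u -> v) = 2/7 -> 0 = 5/7
((w && v) -> (w <-> v)) -> ((((u <-> u) <-> w) && (u -> (w && v))) -> !(u -> v)) = 1 -> 5/7 = 5/7

5/7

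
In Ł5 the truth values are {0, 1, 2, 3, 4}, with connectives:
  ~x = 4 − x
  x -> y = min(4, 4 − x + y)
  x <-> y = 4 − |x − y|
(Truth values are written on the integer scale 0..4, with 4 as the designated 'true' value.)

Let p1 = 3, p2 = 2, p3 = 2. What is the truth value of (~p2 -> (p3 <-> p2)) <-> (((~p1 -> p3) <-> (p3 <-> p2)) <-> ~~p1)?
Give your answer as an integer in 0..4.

~p2 = ~2 = 2
p3 <-> p2 = 2 <-> 2 = 4
~p2 -> (p3 <-> p2) = 2 -> 4 = 4
~p1 = ~3 = 1
~p1 -> p3 = 1 -> 2 = 4
p3 <-> p2 = 2 <-> 2 = 4
(~p1 -> p3) <-> (p3 <-> p2) = 4 <-> 4 = 4
~p1 = ~3 = 1
~~p1 = ~1 = 3
((~p1 -> p3) <-> (p3 <-> p2)) <-> ~~p1 = 4 <-> 3 = 3
(~p2 -> (p3 <-> p2)) <-> (((~p1 -> p3) <-> (p3 <-> p2)) <-> ~~p1) = 4 <-> 3 = 3

3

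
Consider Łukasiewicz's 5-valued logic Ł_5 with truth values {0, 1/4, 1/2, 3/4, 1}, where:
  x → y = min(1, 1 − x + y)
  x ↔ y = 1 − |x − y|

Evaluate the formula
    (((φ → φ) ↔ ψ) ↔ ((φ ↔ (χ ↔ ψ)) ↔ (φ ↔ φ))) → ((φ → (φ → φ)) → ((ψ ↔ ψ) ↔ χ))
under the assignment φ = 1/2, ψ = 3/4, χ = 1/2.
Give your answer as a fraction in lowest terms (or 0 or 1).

φ → φ = 1/2 → 1/2 = 1
(φ → φ) ↔ ψ = 1 ↔ 3/4 = 3/4
χ ↔ ψ = 1/2 ↔ 3/4 = 3/4
φ ↔ (χ ↔ ψ) = 1/2 ↔ 3/4 = 3/4
φ ↔ φ = 1/2 ↔ 1/2 = 1
(φ ↔ (χ ↔ ψ)) ↔ (φ ↔ φ) = 3/4 ↔ 1 = 3/4
((φ → φ) ↔ ψ) ↔ ((φ ↔ (χ ↔ ψ)) ↔ (φ ↔ φ)) = 3/4 ↔ 3/4 = 1
φ → φ = 1/2 → 1/2 = 1
φ → (φ → φ) = 1/2 → 1 = 1
ψ ↔ ψ = 3/4 ↔ 3/4 = 1
(ψ ↔ ψ) ↔ χ = 1 ↔ 1/2 = 1/2
(φ → (φ → φ)) → ((ψ ↔ ψ) ↔ χ) = 1 → 1/2 = 1/2
(((φ → φ) ↔ ψ) ↔ ((φ ↔ (χ ↔ ψ)) ↔ (φ ↔ φ))) → ((φ → (φ → φ)) → ((ψ ↔ ψ) ↔ χ)) = 1 → 1/2 = 1/2

1/2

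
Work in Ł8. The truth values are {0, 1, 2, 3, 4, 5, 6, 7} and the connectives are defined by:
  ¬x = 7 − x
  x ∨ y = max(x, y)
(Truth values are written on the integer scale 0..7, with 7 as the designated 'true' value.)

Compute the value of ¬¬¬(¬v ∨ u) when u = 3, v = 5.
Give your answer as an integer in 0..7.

¬v = ¬5 = 2
¬v ∨ u = 2 ∨ 3 = 3
¬(¬v ∨ u) = ¬3 = 4
¬¬(¬v ∨ u) = ¬4 = 3
¬¬¬(¬v ∨ u) = ¬3 = 4

4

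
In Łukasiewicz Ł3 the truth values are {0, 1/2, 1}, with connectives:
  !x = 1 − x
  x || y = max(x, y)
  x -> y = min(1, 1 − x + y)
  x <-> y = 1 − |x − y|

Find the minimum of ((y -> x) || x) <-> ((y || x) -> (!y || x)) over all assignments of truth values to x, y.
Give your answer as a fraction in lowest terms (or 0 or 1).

1/2

Take x = 0, y = 1/2:
y -> x = 1/2 -> 0 = 1/2
(y -> x) || x = 1/2 || 0 = 1/2
y || x = 1/2 || 0 = 1/2
!y = !1/2 = 1/2
!y || x = 1/2 || 0 = 1/2
(y || x) -> (!y || x) = 1/2 -> 1/2 = 1
((y -> x) || x) <-> ((y || x) -> (!y || x)) = 1/2 <-> 1 = 1/2
No assignment yields a value below 1/2, so this is the minimum.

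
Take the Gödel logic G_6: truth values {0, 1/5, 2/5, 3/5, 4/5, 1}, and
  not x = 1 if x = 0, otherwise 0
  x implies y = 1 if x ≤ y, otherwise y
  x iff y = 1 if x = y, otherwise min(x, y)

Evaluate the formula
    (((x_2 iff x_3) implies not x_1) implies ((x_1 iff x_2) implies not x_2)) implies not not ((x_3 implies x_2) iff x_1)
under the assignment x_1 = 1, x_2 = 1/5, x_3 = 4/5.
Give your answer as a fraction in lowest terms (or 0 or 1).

x_2 iff x_3 = 1/5 iff 4/5 = 1/5
not x_1 = not 1 = 0
(x_2 iff x_3) implies not x_1 = 1/5 implies 0 = 0
x_1 iff x_2 = 1 iff 1/5 = 1/5
not x_2 = not 1/5 = 0
(x_1 iff x_2) implies not x_2 = 1/5 implies 0 = 0
((x_2 iff x_3) implies not x_1) implies ((x_1 iff x_2) implies not x_2) = 0 implies 0 = 1
x_3 implies x_2 = 4/5 implies 1/5 = 1/5
(x_3 implies x_2) iff x_1 = 1/5 iff 1 = 1/5
not ((x_3 implies x_2) iff x_1) = not 1/5 = 0
not not ((x_3 implies x_2) iff x_1) = not 0 = 1
(((x_2 iff x_3) implies not x_1) implies ((x_1 iff x_2) implies not x_2)) implies not not ((x_3 implies x_2) iff x_1) = 1 implies 1 = 1

1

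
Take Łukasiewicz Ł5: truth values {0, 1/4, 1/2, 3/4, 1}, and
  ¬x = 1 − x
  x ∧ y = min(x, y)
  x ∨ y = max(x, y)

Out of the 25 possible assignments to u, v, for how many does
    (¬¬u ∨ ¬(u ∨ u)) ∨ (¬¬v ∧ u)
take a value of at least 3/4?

value 1: 10 assignments (counts)
value 3/4: 10 assignments (counts)
value 1/2: 5 assignments
So 20 of the 25 assignments meet the threshold.

20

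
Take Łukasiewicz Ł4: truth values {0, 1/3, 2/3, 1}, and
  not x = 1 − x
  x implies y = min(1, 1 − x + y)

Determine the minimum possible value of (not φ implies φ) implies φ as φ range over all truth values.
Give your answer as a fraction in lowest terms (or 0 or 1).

Take φ = 1/3:
not φ = not 1/3 = 2/3
not φ implies φ = 2/3 implies 1/3 = 2/3
(not φ implies φ) implies φ = 2/3 implies 1/3 = 2/3
No assignment yields a value below 2/3, so this is the minimum.

2/3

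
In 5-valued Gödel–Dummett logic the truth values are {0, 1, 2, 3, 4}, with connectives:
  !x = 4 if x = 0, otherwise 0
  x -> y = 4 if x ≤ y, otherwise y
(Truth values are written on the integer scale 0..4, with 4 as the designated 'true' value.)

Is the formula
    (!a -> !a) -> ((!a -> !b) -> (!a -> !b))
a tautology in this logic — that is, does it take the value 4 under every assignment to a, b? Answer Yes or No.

At a = 0, b = 2, for instance:
!a = !0 = 4
!a = !0 = 4
!a -> !a = 4 -> 4 = 4
!b = !2 = 0
!a -> !b = 4 -> 0 = 0
!a -> !b = 4 -> 0 = 0
(!a -> !b) -> (!a -> !b) = 0 -> 0 = 4
(!a -> !a) -> ((!a -> !b) -> (!a -> !b)) = 4 -> 4 = 4
and checking the remaining 24 assignments likewise gives ≥ 4 in every case.

Yes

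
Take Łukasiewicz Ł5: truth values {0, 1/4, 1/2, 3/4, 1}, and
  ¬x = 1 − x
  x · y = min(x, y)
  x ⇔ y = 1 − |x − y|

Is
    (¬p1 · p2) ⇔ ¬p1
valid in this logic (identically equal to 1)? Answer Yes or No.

Counterexample: take p1 = 0, p2 = 0.
¬p1 = ¬0 = 1
¬p1 · p2 = 1 · 0 = 0
(¬p1 · p2) ⇔ ¬p1 = 0 ⇔ 1 = 0
This gives 0 ≠ 1.

No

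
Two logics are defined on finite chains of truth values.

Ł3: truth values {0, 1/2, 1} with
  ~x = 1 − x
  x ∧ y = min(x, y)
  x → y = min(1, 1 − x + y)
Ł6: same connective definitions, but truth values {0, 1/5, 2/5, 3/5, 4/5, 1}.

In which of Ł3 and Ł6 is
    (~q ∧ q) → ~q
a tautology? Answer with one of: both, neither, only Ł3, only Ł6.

In Ł3: every assignment gives 1 — tautology.
In Ł6: every assignment gives 1 — tautology.

both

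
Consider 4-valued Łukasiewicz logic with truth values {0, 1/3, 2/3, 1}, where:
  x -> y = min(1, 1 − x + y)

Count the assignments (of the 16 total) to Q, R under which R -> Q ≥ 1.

10

Q = 0, R = 0 ↦ 1  ≥
Q = 0, R = 1/3 ↦ 2/3  <
Q = 0, R = 2/3 ↦ 1/3  <
Q = 0, R = 1 ↦ 0  <
Q = 1/3, R = 0 ↦ 1  ≥
Q = 1/3, R = 1/3 ↦ 1  ≥
Q = 1/3, R = 2/3 ↦ 2/3  <
Q = 1/3, R = 1 ↦ 1/3  <
Q = 2/3, R = 0 ↦ 1  ≥
Q = 2/3, R = 1/3 ↦ 1  ≥
Q = 2/3, R = 2/3 ↦ 1  ≥
Q = 2/3, R = 1 ↦ 2/3  <
Q = 1, R = 0 ↦ 1  ≥
Q = 1, R = 1/3 ↦ 1  ≥
Q = 1, R = 2/3 ↦ 1  ≥
Q = 1, R = 1 ↦ 1  ≥
So 10 of the 16 assignments meet the threshold.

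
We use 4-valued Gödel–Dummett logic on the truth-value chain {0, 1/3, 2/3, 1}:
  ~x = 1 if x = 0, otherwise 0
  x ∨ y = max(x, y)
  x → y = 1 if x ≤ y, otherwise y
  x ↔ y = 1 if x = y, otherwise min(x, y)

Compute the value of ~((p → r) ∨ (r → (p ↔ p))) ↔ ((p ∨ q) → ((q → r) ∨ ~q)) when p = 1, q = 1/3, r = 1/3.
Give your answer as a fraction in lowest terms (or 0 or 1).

0

p → r = 1 → 1/3 = 1/3
p ↔ p = 1 ↔ 1 = 1
r → (p ↔ p) = 1/3 → 1 = 1
(p → r) ∨ (r → (p ↔ p)) = 1/3 ∨ 1 = 1
~((p → r) ∨ (r → (p ↔ p))) = ~1 = 0
p ∨ q = 1 ∨ 1/3 = 1
q → r = 1/3 → 1/3 = 1
~q = ~1/3 = 0
(q → r) ∨ ~q = 1 ∨ 0 = 1
(p ∨ q) → ((q → r) ∨ ~q) = 1 → 1 = 1
~((p → r) ∨ (r → (p ↔ p))) ↔ ((p ∨ q) → ((q → r) ∨ ~q)) = 0 ↔ 1 = 0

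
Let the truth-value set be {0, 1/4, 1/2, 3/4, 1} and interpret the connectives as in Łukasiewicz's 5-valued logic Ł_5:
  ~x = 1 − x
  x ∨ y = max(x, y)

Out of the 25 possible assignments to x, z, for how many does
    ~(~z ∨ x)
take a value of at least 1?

1

value 1: 1 assignment (counts)
value 3/4: 3 assignments
value 1/2: 5 assignments
value 1/4: 7 assignments
value 0: 9 assignments
So 1 of the 25 assignments meets the threshold.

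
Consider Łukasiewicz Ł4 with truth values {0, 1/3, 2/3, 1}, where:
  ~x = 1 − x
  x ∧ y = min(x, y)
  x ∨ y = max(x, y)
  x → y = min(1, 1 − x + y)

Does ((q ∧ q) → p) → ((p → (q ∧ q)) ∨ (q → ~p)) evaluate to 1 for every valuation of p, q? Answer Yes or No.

No

Counterexample: take p = 1, q = 1/3.
q ∧ q = 1/3 ∧ 1/3 = 1/3
(q ∧ q) → p = 1/3 → 1 = 1
q ∧ q = 1/3 ∧ 1/3 = 1/3
p → (q ∧ q) = 1 → 1/3 = 1/3
~p = ~1 = 0
q → ~p = 1/3 → 0 = 2/3
(p → (q ∧ q)) ∨ (q → ~p) = 1/3 ∨ 2/3 = 2/3
((q ∧ q) → p) → ((p → (q ∧ q)) ∨ (q → ~p)) = 1 → 2/3 = 2/3
This gives 2/3 ≠ 1.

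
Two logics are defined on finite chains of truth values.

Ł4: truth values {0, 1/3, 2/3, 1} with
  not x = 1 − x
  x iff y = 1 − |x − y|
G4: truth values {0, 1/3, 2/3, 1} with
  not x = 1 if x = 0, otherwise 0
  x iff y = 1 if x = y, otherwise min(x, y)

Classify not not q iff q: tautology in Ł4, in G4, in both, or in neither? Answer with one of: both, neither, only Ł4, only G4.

In Ł4: every assignment gives 1 — tautology.
In G4: at q = 1/3 the value is 1/3 — not a tautology.

only Ł4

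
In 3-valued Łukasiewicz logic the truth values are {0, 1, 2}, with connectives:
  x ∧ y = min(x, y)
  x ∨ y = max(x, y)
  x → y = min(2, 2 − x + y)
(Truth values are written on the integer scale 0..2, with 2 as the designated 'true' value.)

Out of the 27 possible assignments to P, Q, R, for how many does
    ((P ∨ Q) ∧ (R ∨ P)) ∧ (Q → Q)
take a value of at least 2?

value 2: 11 assignments (counts)
value 1: 11 assignments
value 0: 5 assignments
So 11 of the 27 assignments meet the threshold.

11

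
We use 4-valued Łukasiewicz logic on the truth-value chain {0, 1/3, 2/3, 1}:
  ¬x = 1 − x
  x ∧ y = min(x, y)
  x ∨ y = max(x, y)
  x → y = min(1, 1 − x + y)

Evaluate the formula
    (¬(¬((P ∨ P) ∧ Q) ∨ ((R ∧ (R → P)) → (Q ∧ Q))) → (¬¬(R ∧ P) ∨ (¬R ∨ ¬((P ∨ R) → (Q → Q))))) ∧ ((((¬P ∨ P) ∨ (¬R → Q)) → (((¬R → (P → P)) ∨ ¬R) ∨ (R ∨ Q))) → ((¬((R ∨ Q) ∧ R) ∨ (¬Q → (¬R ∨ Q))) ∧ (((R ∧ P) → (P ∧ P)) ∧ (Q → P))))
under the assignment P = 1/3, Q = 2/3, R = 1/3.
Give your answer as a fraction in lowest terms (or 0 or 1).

2/3

P ∨ P = 1/3 ∨ 1/3 = 1/3
(P ∨ P) ∧ Q = 1/3 ∧ 2/3 = 1/3
¬((P ∨ P) ∧ Q) = ¬1/3 = 2/3
R → P = 1/3 → 1/3 = 1
R ∧ (R → P) = 1/3 ∧ 1 = 1/3
Q ∧ Q = 2/3 ∧ 2/3 = 2/3
(R ∧ (R → P)) → (Q ∧ Q) = 1/3 → 2/3 = 1
¬((P ∨ P) ∧ Q) ∨ ((R ∧ (R → P)) → (Q ∧ Q)) = 2/3 ∨ 1 = 1
¬(¬((P ∨ P) ∧ Q) ∨ ((R ∧ (R → P)) → (Q ∧ Q))) = ¬1 = 0
R ∧ P = 1/3 ∧ 1/3 = 1/3
¬(R ∧ P) = ¬1/3 = 2/3
¬¬(R ∧ P) = ¬2/3 = 1/3
¬R = ¬1/3 = 2/3
P ∨ R = 1/3 ∨ 1/3 = 1/3
Q → Q = 2/3 → 2/3 = 1
(P ∨ R) → (Q → Q) = 1/3 → 1 = 1
¬((P ∨ R) → (Q → Q)) = ¬1 = 0
¬R ∨ ¬((P ∨ R) → (Q → Q)) = 2/3 ∨ 0 = 2/3
¬¬(R ∧ P) ∨ (¬R ∨ ¬((P ∨ R) → (Q → Q))) = 1/3 ∨ 2/3 = 2/3
¬(¬((P ∨ P) ∧ Q) ∨ ((R ∧ (R → P)) → (Q ∧ Q))) → (¬¬(R ∧ P) ∨ (¬R ∨ ¬((P ∨ R) → (Q → Q)))) = 0 → 2/3 = 1
¬P = ¬1/3 = 2/3
¬P ∨ P = 2/3 ∨ 1/3 = 2/3
¬R = ¬1/3 = 2/3
¬R → Q = 2/3 → 2/3 = 1
(¬P ∨ P) ∨ (¬R → Q) = 2/3 ∨ 1 = 1
¬R = ¬1/3 = 2/3
P → P = 1/3 → 1/3 = 1
¬R → (P → P) = 2/3 → 1 = 1
¬R = ¬1/3 = 2/3
(¬R → (P → P)) ∨ ¬R = 1 ∨ 2/3 = 1
R ∨ Q = 1/3 ∨ 2/3 = 2/3
((¬R → (P → P)) ∨ ¬R) ∨ (R ∨ Q) = 1 ∨ 2/3 = 1
((¬P ∨ P) ∨ (¬R → Q)) → (((¬R → (P → P)) ∨ ¬R) ∨ (R ∨ Q)) = 1 → 1 = 1
R ∨ Q = 1/3 ∨ 2/3 = 2/3
(R ∨ Q) ∧ R = 2/3 ∧ 1/3 = 1/3
¬((R ∨ Q) ∧ R) = ¬1/3 = 2/3
¬Q = ¬2/3 = 1/3
¬R = ¬1/3 = 2/3
¬R ∨ Q = 2/3 ∨ 2/3 = 2/3
¬Q → (¬R ∨ Q) = 1/3 → 2/3 = 1
¬((R ∨ Q) ∧ R) ∨ (¬Q → (¬R ∨ Q)) = 2/3 ∨ 1 = 1
R ∧ P = 1/3 ∧ 1/3 = 1/3
P ∧ P = 1/3 ∧ 1/3 = 1/3
(R ∧ P) → (P ∧ P) = 1/3 → 1/3 = 1
Q → P = 2/3 → 1/3 = 2/3
((R ∧ P) → (P ∧ P)) ∧ (Q → P) = 1 ∧ 2/3 = 2/3
(¬((R ∨ Q) ∧ R) ∨ (¬Q → (¬R ∨ Q))) ∧ (((R ∧ P) → (P ∧ P)) ∧ (Q → P)) = 1 ∧ 2/3 = 2/3
(((¬P ∨ P) ∨ (¬R → Q)) → (((¬R → (P → P)) ∨ ¬R) ∨ (R ∨ Q))) → ((¬((R ∨ Q) ∧ R) ∨ (¬Q → (¬R ∨ Q))) ∧ (((R ∧ P) → (P ∧ P)) ∧ (Q → P))) = 1 → 2/3 = 2/3
(¬(¬((P ∨ P) ∧ Q) ∨ ((R ∧ (R → P)) → (Q ∧ Q))) → (¬¬(R ∧ P) ∨ (¬R ∨ ¬((P ∨ R) → (Q → Q))))) ∧ ((((¬P ∨ P) ∨ (¬R → Q)) → (((¬R → (P → P)) ∨ ¬R) ∨ (R ∨ Q))) → ((¬((R ∨ Q) ∧ R) ∨ (¬Q → (¬R ∨ Q))) ∧ (((R ∧ P) → (P ∧ P)) ∧ (Q → P)))) = 1 ∧ 2/3 = 2/3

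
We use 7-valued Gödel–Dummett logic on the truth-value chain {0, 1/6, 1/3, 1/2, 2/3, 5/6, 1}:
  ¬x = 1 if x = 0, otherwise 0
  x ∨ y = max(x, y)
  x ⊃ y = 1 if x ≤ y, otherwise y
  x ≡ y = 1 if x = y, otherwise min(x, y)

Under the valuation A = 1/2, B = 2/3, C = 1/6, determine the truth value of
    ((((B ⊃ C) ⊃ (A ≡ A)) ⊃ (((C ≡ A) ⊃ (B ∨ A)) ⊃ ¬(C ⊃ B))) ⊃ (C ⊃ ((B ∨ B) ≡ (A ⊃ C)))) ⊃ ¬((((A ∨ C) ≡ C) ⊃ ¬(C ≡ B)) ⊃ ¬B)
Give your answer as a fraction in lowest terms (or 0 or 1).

B ⊃ C = 2/3 ⊃ 1/6 = 1/6
A ≡ A = 1/2 ≡ 1/2 = 1
(B ⊃ C) ⊃ (A ≡ A) = 1/6 ⊃ 1 = 1
C ≡ A = 1/6 ≡ 1/2 = 1/6
B ∨ A = 2/3 ∨ 1/2 = 2/3
(C ≡ A) ⊃ (B ∨ A) = 1/6 ⊃ 2/3 = 1
C ⊃ B = 1/6 ⊃ 2/3 = 1
¬(C ⊃ B) = ¬1 = 0
((C ≡ A) ⊃ (B ∨ A)) ⊃ ¬(C ⊃ B) = 1 ⊃ 0 = 0
((B ⊃ C) ⊃ (A ≡ A)) ⊃ (((C ≡ A) ⊃ (B ∨ A)) ⊃ ¬(C ⊃ B)) = 1 ⊃ 0 = 0
B ∨ B = 2/3 ∨ 2/3 = 2/3
A ⊃ C = 1/2 ⊃ 1/6 = 1/6
(B ∨ B) ≡ (A ⊃ C) = 2/3 ≡ 1/6 = 1/6
C ⊃ ((B ∨ B) ≡ (A ⊃ C)) = 1/6 ⊃ 1/6 = 1
(((B ⊃ C) ⊃ (A ≡ A)) ⊃ (((C ≡ A) ⊃ (B ∨ A)) ⊃ ¬(C ⊃ B))) ⊃ (C ⊃ ((B ∨ B) ≡ (A ⊃ C))) = 0 ⊃ 1 = 1
A ∨ C = 1/2 ∨ 1/6 = 1/2
(A ∨ C) ≡ C = 1/2 ≡ 1/6 = 1/6
C ≡ B = 1/6 ≡ 2/3 = 1/6
¬(C ≡ B) = ¬1/6 = 0
((A ∨ C) ≡ C) ⊃ ¬(C ≡ B) = 1/6 ⊃ 0 = 0
¬B = ¬2/3 = 0
(((A ∨ C) ≡ C) ⊃ ¬(C ≡ B)) ⊃ ¬B = 0 ⊃ 0 = 1
¬((((A ∨ C) ≡ C) ⊃ ¬(C ≡ B)) ⊃ ¬B) = ¬1 = 0
((((B ⊃ C) ⊃ (A ≡ A)) ⊃ (((C ≡ A) ⊃ (B ∨ A)) ⊃ ¬(C ⊃ B))) ⊃ (C ⊃ ((B ∨ B) ≡ (A ⊃ C)))) ⊃ ¬((((A ∨ C) ≡ C) ⊃ ¬(C ≡ B)) ⊃ ¬B) = 1 ⊃ 0 = 0

0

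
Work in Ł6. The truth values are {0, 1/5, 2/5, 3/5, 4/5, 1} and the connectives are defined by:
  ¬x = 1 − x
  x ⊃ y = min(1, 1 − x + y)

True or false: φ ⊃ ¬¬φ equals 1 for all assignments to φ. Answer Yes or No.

Yes

φ = 0 ↦ 1
φ = 1/5 ↦ 1
φ = 2/5 ↦ 1
φ = 3/5 ↦ 1
φ = 4/5 ↦ 1
φ = 1 ↦ 1
Every assignment gives a value ≥ 1.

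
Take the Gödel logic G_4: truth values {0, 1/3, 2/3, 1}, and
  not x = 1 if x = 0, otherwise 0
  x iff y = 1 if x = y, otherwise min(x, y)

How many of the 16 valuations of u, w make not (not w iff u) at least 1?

u = 0, w = 0 ↦ 1  ≥
u = 0, w = 1/3 ↦ 0  <
u = 0, w = 2/3 ↦ 0  <
u = 0, w = 1 ↦ 0  <
u = 1/3, w = 0 ↦ 0  <
u = 1/3, w = 1/3 ↦ 1  ≥
u = 1/3, w = 2/3 ↦ 1  ≥
u = 1/3, w = 1 ↦ 1  ≥
u = 2/3, w = 0 ↦ 0  <
u = 2/3, w = 1/3 ↦ 1  ≥
u = 2/3, w = 2/3 ↦ 1  ≥
u = 2/3, w = 1 ↦ 1  ≥
u = 1, w = 0 ↦ 0  <
u = 1, w = 1/3 ↦ 1  ≥
u = 1, w = 2/3 ↦ 1  ≥
u = 1, w = 1 ↦ 1  ≥
So 10 of the 16 assignments meet the threshold.

10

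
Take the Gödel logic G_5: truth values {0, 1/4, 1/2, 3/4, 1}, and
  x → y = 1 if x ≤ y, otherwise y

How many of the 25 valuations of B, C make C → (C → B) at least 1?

value 1: 15 assignments (counts)
value 3/4: 1 assignment
value 1/2: 2 assignments
value 1/4: 3 assignments
value 0: 4 assignments
So 15 of the 25 assignments meet the threshold.

15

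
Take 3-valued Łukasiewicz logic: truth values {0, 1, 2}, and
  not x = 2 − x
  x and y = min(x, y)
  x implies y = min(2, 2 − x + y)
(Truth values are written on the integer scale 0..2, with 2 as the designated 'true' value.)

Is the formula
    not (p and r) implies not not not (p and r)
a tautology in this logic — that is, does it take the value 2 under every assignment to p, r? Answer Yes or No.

p = 0, r = 0 ↦ 2
p = 0, r = 1 ↦ 2
p = 0, r = 2 ↦ 2
p = 1, r = 0 ↦ 2
p = 1, r = 1 ↦ 2
p = 1, r = 2 ↦ 2
p = 2, r = 0 ↦ 2
p = 2, r = 1 ↦ 2
p = 2, r = 2 ↦ 2
Every assignment gives a value ≥ 2.

Yes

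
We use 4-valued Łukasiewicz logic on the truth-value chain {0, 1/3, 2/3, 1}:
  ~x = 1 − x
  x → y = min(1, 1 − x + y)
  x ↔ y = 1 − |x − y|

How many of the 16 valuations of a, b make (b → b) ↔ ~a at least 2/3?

a = 0, b = 0 ↦ 1  ≥
a = 0, b = 1/3 ↦ 1  ≥
a = 0, b = 2/3 ↦ 1  ≥
a = 0, b = 1 ↦ 1  ≥
a = 1/3, b = 0 ↦ 2/3  ≥
a = 1/3, b = 1/3 ↦ 2/3  ≥
a = 1/3, b = 2/3 ↦ 2/3  ≥
a = 1/3, b = 1 ↦ 2/3  ≥
a = 2/3, b = 0 ↦ 1/3  <
a = 2/3, b = 1/3 ↦ 1/3  <
a = 2/3, b = 2/3 ↦ 1/3  <
a = 2/3, b = 1 ↦ 1/3  <
a = 1, b = 0 ↦ 0  <
a = 1, b = 1/3 ↦ 0  <
a = 1, b = 2/3 ↦ 0  <
a = 1, b = 1 ↦ 0  <
So 8 of the 16 assignments meet the threshold.

8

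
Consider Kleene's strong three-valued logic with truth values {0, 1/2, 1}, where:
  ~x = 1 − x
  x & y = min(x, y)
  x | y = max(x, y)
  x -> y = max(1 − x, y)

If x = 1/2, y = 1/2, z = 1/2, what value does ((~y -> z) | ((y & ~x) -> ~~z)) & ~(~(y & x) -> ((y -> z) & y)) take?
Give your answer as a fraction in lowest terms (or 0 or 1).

~y = ~1/2 = 1/2
~y -> z = 1/2 -> 1/2 = 1/2
~x = ~1/2 = 1/2
y & ~x = 1/2 & 1/2 = 1/2
~z = ~1/2 = 1/2
~~z = ~1/2 = 1/2
(y & ~x) -> ~~z = 1/2 -> 1/2 = 1/2
(~y -> z) | ((y & ~x) -> ~~z) = 1/2 | 1/2 = 1/2
y & x = 1/2 & 1/2 = 1/2
~(y & x) = ~1/2 = 1/2
y -> z = 1/2 -> 1/2 = 1/2
(y -> z) & y = 1/2 & 1/2 = 1/2
~(y & x) -> ((y -> z) & y) = 1/2 -> 1/2 = 1/2
~(~(y & x) -> ((y -> z) & y)) = ~1/2 = 1/2
((~y -> z) | ((y & ~x) -> ~~z)) & ~(~(y & x) -> ((y -> z) & y)) = 1/2 & 1/2 = 1/2

1/2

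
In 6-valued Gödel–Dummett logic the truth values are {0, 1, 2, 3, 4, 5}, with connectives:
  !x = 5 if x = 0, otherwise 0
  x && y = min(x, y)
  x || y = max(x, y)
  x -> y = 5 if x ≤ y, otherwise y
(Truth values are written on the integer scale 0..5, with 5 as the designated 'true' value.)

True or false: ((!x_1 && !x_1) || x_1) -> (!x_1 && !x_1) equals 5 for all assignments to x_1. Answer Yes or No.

Counterexample: take x_1 = 1.
!x_1 = !1 = 0
!x_1 = !1 = 0
!x_1 && !x_1 = 0 && 0 = 0
(!x_1 && !x_1) || x_1 = 0 || 1 = 1
((!x_1 && !x_1) || x_1) -> (!x_1 && !x_1) = 1 -> 0 = 0
This gives 0 ≠ 5.

No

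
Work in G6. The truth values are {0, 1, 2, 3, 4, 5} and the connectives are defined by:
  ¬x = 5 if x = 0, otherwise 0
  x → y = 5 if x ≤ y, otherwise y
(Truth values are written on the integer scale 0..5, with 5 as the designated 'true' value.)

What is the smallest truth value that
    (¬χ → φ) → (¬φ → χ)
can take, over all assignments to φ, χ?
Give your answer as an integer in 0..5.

1

Take φ = 0, χ = 1:
¬χ = ¬1 = 0
¬χ → φ = 0 → 0 = 5
¬φ = ¬0 = 5
¬φ → χ = 5 → 1 = 1
(¬χ → φ) → (¬φ → χ) = 5 → 1 = 1
No assignment yields a value below 1, so this is the minimum.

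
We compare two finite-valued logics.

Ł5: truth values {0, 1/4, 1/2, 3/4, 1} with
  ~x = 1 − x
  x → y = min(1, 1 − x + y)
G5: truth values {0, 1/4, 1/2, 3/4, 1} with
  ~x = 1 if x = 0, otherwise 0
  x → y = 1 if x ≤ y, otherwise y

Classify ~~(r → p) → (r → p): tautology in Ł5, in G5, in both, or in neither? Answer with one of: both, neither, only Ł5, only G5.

In Ł5: every assignment gives 1 — tautology.
In G5: at p = 1/4, r = 1/2 the value is 1/4 — not a tautology.

only Ł5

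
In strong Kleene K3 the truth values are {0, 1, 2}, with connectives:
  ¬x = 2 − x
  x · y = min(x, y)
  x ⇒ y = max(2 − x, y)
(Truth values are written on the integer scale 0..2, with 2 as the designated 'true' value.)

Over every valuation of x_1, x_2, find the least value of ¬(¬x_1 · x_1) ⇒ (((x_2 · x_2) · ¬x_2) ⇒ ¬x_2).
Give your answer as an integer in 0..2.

Take x_1 = 0, x_2 = 1:
¬x_1 = ¬0 = 2
¬x_1 · x_1 = 2 · 0 = 0
¬(¬x_1 · x_1) = ¬0 = 2
x_2 · x_2 = 1 · 1 = 1
¬x_2 = ¬1 = 1
(x_2 · x_2) · ¬x_2 = 1 · 1 = 1
¬x_2 = ¬1 = 1
((x_2 · x_2) · ¬x_2) ⇒ ¬x_2 = 1 ⇒ 1 = 1
¬(¬x_1 · x_1) ⇒ (((x_2 · x_2) · ¬x_2) ⇒ ¬x_2) = 2 ⇒ 1 = 1
No assignment yields a value below 1, so this is the minimum.

1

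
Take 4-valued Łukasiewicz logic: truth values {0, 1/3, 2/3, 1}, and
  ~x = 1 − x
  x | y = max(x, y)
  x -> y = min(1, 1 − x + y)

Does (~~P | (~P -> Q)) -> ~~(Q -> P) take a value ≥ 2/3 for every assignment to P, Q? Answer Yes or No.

Counterexample: take P = 0, Q = 1.
~P = ~0 = 1
~~P = ~1 = 0
~P = ~0 = 1
~P -> Q = 1 -> 1 = 1
~~P | (~P -> Q) = 0 | 1 = 1
Q -> P = 1 -> 0 = 0
~(Q -> P) = ~0 = 1
~~(Q -> P) = ~1 = 0
(~~P | (~P -> Q)) -> ~~(Q -> P) = 1 -> 0 = 0
This gives 0, which is below 2/3.

No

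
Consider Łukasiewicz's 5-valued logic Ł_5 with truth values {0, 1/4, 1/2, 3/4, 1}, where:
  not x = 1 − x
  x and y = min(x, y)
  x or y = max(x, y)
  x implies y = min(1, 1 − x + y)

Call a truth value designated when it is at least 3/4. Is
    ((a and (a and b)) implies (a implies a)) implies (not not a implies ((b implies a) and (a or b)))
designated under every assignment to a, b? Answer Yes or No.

Yes

At a = 1/4, b = 1/4, for instance:
a and b = 1/4 and 1/4 = 1/4
a and (a and b) = 1/4 and 1/4 = 1/4
a implies a = 1/4 implies 1/4 = 1
(a and (a and b)) implies (a implies a) = 1/4 implies 1 = 1
not a = not 1/4 = 3/4
not not a = not 3/4 = 1/4
b implies a = 1/4 implies 1/4 = 1
a or b = 1/4 or 1/4 = 1/4
(b implies a) and (a or b) = 1 and 1/4 = 1/4
not not a implies ((b implies a) and (a or b)) = 1/4 implies 1/4 = 1
((a and (a and b)) implies (a implies a)) implies (not not a implies ((b implies a) and (a or b))) = 1 implies 1 = 1
and checking the remaining 24 assignments likewise gives ≥ 3/4 in every case.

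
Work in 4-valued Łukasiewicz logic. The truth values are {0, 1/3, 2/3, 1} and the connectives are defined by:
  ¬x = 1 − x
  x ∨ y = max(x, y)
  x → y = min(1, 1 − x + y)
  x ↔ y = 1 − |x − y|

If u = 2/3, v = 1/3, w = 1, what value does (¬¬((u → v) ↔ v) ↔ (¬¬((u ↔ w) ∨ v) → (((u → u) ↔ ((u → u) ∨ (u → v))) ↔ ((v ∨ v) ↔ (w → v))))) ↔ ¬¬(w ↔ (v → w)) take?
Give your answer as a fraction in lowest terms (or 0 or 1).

u → v = 2/3 → 1/3 = 2/3
(u → v) ↔ v = 2/3 ↔ 1/3 = 2/3
¬((u → v) ↔ v) = ¬2/3 = 1/3
¬¬((u → v) ↔ v) = ¬1/3 = 2/3
u ↔ w = 2/3 ↔ 1 = 2/3
(u ↔ w) ∨ v = 2/3 ∨ 1/3 = 2/3
¬((u ↔ w) ∨ v) = ¬2/3 = 1/3
¬¬((u ↔ w) ∨ v) = ¬1/3 = 2/3
u → u = 2/3 → 2/3 = 1
u → u = 2/3 → 2/3 = 1
u → v = 2/3 → 1/3 = 2/3
(u → u) ∨ (u → v) = 1 ∨ 2/3 = 1
(u → u) ↔ ((u → u) ∨ (u → v)) = 1 ↔ 1 = 1
v ∨ v = 1/3 ∨ 1/3 = 1/3
w → v = 1 → 1/3 = 1/3
(v ∨ v) ↔ (w → v) = 1/3 ↔ 1/3 = 1
((u → u) ↔ ((u → u) ∨ (u → v))) ↔ ((v ∨ v) ↔ (w → v)) = 1 ↔ 1 = 1
¬¬((u ↔ w) ∨ v) → (((u → u) ↔ ((u → u) ∨ (u → v))) ↔ ((v ∨ v) ↔ (w → v))) = 2/3 → 1 = 1
¬¬((u → v) ↔ v) ↔ (¬¬((u ↔ w) ∨ v) → (((u → u) ↔ ((u → u) ∨ (u → v))) ↔ ((v ∨ v) ↔ (w → v)))) = 2/3 ↔ 1 = 2/3
v → w = 1/3 → 1 = 1
w ↔ (v → w) = 1 ↔ 1 = 1
¬(w ↔ (v → w)) = ¬1 = 0
¬¬(w ↔ (v → w)) = ¬0 = 1
(¬¬((u → v) ↔ v) ↔ (¬¬((u ↔ w) ∨ v) → (((u → u) ↔ ((u → u) ∨ (u → v))) ↔ ((v ∨ v) ↔ (w → v))))) ↔ ¬¬(w ↔ (v → w)) = 2/3 ↔ 1 = 2/3

2/3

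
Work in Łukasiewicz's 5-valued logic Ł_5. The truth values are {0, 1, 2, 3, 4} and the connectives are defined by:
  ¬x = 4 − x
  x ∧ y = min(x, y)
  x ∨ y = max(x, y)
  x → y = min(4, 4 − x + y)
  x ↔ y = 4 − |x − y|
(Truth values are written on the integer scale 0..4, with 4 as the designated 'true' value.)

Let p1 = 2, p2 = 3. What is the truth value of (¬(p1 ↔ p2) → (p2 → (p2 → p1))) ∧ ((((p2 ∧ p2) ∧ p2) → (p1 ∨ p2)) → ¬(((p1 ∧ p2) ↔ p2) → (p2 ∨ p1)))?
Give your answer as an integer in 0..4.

p1 ↔ p2 = 2 ↔ 3 = 3
¬(p1 ↔ p2) = ¬3 = 1
p2 → p1 = 3 → 2 = 3
p2 → (p2 → p1) = 3 → 3 = 4
¬(p1 ↔ p2) → (p2 → (p2 → p1)) = 1 → 4 = 4
p2 ∧ p2 = 3 ∧ 3 = 3
(p2 ∧ p2) ∧ p2 = 3 ∧ 3 = 3
p1 ∨ p2 = 2 ∨ 3 = 3
((p2 ∧ p2) ∧ p2) → (p1 ∨ p2) = 3 → 3 = 4
p1 ∧ p2 = 2 ∧ 3 = 2
(p1 ∧ p2) ↔ p2 = 2 ↔ 3 = 3
p2 ∨ p1 = 3 ∨ 2 = 3
((p1 ∧ p2) ↔ p2) → (p2 ∨ p1) = 3 → 3 = 4
¬(((p1 ∧ p2) ↔ p2) → (p2 ∨ p1)) = ¬4 = 0
(((p2 ∧ p2) ∧ p2) → (p1 ∨ p2)) → ¬(((p1 ∧ p2) ↔ p2) → (p2 ∨ p1)) = 4 → 0 = 0
(¬(p1 ↔ p2) → (p2 → (p2 → p1))) ∧ ((((p2 ∧ p2) ∧ p2) → (p1 ∨ p2)) → ¬(((p1 ∧ p2) ↔ p2) → (p2 ∨ p1))) = 4 ∧ 0 = 0

0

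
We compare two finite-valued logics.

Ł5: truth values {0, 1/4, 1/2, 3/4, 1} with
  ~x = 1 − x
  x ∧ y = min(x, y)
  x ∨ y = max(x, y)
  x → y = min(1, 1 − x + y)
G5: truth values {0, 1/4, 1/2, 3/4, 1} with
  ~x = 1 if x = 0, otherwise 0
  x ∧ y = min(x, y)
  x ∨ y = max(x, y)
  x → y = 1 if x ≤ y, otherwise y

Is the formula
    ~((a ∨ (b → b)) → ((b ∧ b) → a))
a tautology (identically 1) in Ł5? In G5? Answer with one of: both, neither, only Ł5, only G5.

In Ł5: at a = 0, b = 0 the value is 0 — not a tautology.
In G5: at a = 0, b = 0 the value is 0 — not a tautology.

neither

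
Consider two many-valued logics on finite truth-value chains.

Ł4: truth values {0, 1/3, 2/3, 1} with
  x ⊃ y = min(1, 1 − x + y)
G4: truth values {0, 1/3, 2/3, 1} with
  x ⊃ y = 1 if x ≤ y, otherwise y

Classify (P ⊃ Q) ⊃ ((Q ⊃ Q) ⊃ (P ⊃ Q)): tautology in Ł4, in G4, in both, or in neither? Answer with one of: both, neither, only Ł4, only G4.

both

In Ł4: every assignment gives 1 — tautology.
In G4: every assignment gives 1 — tautology.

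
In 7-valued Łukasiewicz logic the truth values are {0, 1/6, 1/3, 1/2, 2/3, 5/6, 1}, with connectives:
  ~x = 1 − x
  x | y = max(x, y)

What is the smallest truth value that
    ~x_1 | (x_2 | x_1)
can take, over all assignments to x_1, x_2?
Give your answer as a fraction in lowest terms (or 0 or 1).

1/2

Take x_1 = 1/2, x_2 = 0:
~x_1 = ~1/2 = 1/2
x_2 | x_1 = 0 | 1/2 = 1/2
~x_1 | (x_2 | x_1) = 1/2 | 1/2 = 1/2
No assignment yields a value below 1/2, so this is the minimum.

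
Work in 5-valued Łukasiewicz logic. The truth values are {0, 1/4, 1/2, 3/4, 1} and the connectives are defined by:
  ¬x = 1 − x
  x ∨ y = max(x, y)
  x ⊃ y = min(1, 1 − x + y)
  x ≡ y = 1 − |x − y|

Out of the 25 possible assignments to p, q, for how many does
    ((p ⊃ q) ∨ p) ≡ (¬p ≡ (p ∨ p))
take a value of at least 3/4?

8

value 1: 3 assignments (counts)
value 3/4: 5 assignments (counts)
value 1/2: 7 assignments
value 0: 10 assignments
So 8 of the 25 assignments meet the threshold.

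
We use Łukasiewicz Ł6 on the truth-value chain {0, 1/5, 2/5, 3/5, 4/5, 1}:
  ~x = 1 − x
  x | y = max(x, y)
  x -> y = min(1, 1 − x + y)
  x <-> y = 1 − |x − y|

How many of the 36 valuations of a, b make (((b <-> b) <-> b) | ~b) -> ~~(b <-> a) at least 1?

18

value 1: 18 assignments (counts)
value 4/5: 6 assignments
value 3/5: 4 assignments
value 2/5: 4 assignments
value 1/5: 2 assignments
value 0: 2 assignments
So 18 of the 36 assignments meet the threshold.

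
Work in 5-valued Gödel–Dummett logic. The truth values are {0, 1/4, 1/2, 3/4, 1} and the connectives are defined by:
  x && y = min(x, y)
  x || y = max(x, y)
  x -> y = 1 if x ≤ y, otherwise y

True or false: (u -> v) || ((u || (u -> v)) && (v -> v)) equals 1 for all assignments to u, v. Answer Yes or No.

Counterexample: take u = 1/4, v = 0.
u -> v = 1/4 -> 0 = 0
u -> v = 1/4 -> 0 = 0
u || (u -> v) = 1/4 || 0 = 1/4
v -> v = 0 -> 0 = 1
(u || (u -> v)) && (v -> v) = 1/4 && 1 = 1/4
(u -> v) || ((u || (u -> v)) && (v -> v)) = 0 || 1/4 = 1/4
This gives 1/4 ≠ 1.

No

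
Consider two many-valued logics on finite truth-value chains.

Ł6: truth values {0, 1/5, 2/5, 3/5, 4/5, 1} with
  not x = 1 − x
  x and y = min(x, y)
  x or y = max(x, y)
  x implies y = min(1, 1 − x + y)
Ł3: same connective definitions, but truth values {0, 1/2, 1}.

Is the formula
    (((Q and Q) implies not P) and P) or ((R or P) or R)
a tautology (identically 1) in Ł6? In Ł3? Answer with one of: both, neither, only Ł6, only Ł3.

neither

In Ł6: at P = 0, Q = 0, R = 0 the value is 0 — not a tautology.
In Ł3: at P = 0, Q = 0, R = 0 the value is 0 — not a tautology.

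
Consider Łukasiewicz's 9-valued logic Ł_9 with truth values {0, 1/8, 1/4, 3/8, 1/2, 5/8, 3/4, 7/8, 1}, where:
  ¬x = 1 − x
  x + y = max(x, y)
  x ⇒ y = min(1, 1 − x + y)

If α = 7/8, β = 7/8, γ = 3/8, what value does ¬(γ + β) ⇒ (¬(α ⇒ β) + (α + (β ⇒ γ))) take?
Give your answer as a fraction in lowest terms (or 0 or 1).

γ + β = 3/8 + 7/8 = 7/8
¬(γ + β) = ¬7/8 = 1/8
α ⇒ β = 7/8 ⇒ 7/8 = 1
¬(α ⇒ β) = ¬1 = 0
β ⇒ γ = 7/8 ⇒ 3/8 = 1/2
α + (β ⇒ γ) = 7/8 + 1/2 = 7/8
¬(α ⇒ β) + (α + (β ⇒ γ)) = 0 + 7/8 = 7/8
¬(γ + β) ⇒ (¬(α ⇒ β) + (α + (β ⇒ γ))) = 1/8 ⇒ 7/8 = 1

1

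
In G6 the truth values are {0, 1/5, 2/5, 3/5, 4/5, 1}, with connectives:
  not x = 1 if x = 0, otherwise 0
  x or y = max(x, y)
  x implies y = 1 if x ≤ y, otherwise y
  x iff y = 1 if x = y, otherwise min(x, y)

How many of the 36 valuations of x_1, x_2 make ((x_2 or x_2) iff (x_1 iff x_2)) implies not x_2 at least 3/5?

11

value 1: 11 assignments (counts)
value 0: 25 assignments
So 11 of the 36 assignments meet the threshold.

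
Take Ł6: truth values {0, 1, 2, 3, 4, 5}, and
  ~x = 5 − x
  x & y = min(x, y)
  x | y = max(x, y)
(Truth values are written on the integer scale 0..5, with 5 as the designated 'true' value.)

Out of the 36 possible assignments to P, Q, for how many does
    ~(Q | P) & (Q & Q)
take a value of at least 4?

value 2: 8 assignments
value 1: 12 assignments
value 0: 16 assignments
So 0 of the 36 assignments meet the threshold.

0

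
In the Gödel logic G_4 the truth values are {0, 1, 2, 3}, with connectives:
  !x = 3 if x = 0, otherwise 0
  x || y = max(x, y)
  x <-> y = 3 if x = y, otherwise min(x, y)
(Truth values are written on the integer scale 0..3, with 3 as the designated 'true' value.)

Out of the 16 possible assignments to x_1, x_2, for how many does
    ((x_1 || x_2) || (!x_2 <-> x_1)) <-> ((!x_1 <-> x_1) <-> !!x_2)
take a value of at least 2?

x_1 = 0, x_2 = 0 ↦ 0  <
x_1 = 0, x_2 = 1 ↦ 0  <
x_1 = 0, x_2 = 2 ↦ 0  <
x_1 = 0, x_2 = 3 ↦ 0  <
x_1 = 1, x_2 = 0 ↦ 1  <
x_1 = 1, x_2 = 1 ↦ 0  <
x_1 = 1, x_2 = 2 ↦ 0  <
x_1 = 1, x_2 = 3 ↦ 0  <
x_1 = 2, x_2 = 0 ↦ 2  ≥
x_1 = 2, x_2 = 1 ↦ 0  <
x_1 = 2, x_2 = 2 ↦ 0  <
x_1 = 2, x_2 = 3 ↦ 0  <
x_1 = 3, x_2 = 0 ↦ 3  ≥
x_1 = 3, x_2 = 1 ↦ 0  <
x_1 = 3, x_2 = 2 ↦ 0  <
x_1 = 3, x_2 = 3 ↦ 0  <
So 2 of the 16 assignments meet the threshold.

2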